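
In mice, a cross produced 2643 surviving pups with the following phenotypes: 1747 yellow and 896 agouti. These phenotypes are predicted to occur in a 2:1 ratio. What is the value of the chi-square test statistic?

Under the 2:1 hypothesis (Σ ratio = 3, N = 2643):
  yellow: 2643 × 2/3 = 1762
  agouti: 2643 × 1/3 = 881
χ² = Σ (O − E)² / E
  yellow: (1747 − 1762)² / 1762 = 0.1277
  agouti: (896 − 881)² / 881 = 0.2554
χ² = 0.1277 + 0.2554 = 0.3831 ≈ 0.383

0.383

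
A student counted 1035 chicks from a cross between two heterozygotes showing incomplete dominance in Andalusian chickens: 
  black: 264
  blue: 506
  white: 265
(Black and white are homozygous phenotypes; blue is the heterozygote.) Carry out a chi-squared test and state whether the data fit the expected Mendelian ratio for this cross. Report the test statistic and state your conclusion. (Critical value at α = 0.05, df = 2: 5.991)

0.513; consistent

With incomplete dominance, a heterozygote × heterozygote cross gives a 1:2:1 phenotypic ratio.
Under the 1:2:1 hypothesis (Σ ratio = 4, N = 1035):
  black: 1035 × 1/4 = 258.75
  blue: 1035 × 2/4 = 517.5
  white: 1035 × 1/4 = 258.75
χ² = Σ (O − E)² / E
  black: (264 − 258.75)² / 258.75 = 0.1065
  blue: (506 − 517.5)² / 517.5 = 0.2556
  white: (265 − 258.75)² / 258.75 = 0.1510
χ² = 0.1065 + 0.2556 + 0.1510 = 0.5131 ≈ 0.513
Degrees of freedom = 3 − 1 = 2; critical value at α = 0.05 is 5.991.
Since 0.513 < 5.991, we fail to reject the null hypothesis — the data are consistent with the 1:2:1 ratio.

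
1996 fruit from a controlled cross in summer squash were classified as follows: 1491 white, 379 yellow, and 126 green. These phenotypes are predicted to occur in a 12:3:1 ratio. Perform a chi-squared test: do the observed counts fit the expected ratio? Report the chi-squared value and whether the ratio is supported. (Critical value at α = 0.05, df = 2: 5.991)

0.097; consistent

The 12:3:1 ratio has 16 parts, so with N = 1996 the expected counts are:
  white: 1996 × 12/16 = 1497
  yellow: 1996 × 3/16 = 374.25
  green: 1996 × 1/16 = 124.75
χ² = Σ (O − E)² / E
  white: (1491 − 1497)² / 1497 = 0.0240
  yellow: (379 − 374.25)² / 374.25 = 0.0603
  green: (126 − 124.75)² / 124.75 = 0.0125
χ² = 0.0240 + 0.0603 + 0.0125 = 0.0968 ≈ 0.097
Degrees of freedom = 3 − 1 = 2; critical value at α = 0.05 is 5.991.
Since 0.097 < 5.991, we fail to reject the null hypothesis — the data are consistent with the 12:3:1 ratio.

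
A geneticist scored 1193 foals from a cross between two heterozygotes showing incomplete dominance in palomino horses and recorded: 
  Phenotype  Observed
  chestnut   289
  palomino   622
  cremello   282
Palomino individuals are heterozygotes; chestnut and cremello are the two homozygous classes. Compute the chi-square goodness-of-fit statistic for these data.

With incomplete dominance, a heterozygote × heterozygote cross gives a 1:2:1 phenotypic ratio.
Under the 1:2:1 hypothesis (Σ ratio = 4, N = 1193):
  chestnut: 1193 × 1/4 = 298.25
  palomino: 1193 × 2/4 = 596.5
  cremello: 1193 × 1/4 = 298.25
χ² = Σ (O − E)² / E
  chestnut: (289 − 298.25)² / 298.25 = 0.2869
  palomino: (622 − 596.5)² / 596.5 = 1.0901
  cremello: (282 − 298.25)² / 298.25 = 0.8854
χ² = 0.2869 + 1.0901 + 0.8854 = 2.2624 ≈ 2.262

2.262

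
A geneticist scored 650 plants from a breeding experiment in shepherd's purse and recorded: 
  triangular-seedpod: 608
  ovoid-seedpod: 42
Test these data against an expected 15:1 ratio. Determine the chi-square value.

Total ratio parts = 16. Expected numbers out of 650:
  triangular-seedpod: 650 × 15/16 = 609.375
  ovoid-seedpod: 650 × 1/16 = 40.625
χ² = Σ (O − E)² / E
  triangular-seedpod: (608 − 609.375)² / 609.375 = 0.0031
  ovoid-seedpod: (42 − 40.625)² / 40.625 = 0.0465
χ² = 0.0031 + 0.0465 = 0.0496 ≈ 0.050

0.050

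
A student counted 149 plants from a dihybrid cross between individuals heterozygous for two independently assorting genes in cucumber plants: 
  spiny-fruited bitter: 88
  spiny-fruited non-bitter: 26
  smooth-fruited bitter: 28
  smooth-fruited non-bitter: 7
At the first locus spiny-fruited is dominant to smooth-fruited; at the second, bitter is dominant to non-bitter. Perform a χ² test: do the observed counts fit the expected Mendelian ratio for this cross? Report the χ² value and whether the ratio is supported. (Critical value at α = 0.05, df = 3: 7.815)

A dihybrid F₂ with independent assortment and complete dominance at both loci gives a 9:3:3:1 phenotypic ratio.
The 9:3:3:1 ratio has 16 parts, so with N = 149 the expected counts are:
  spiny-fruited bitter: 149 × 9/16 = 83.8125
  spiny-fruited non-bitter: 149 × 3/16 = 27.9375
  smooth-fruited bitter: 149 × 3/16 = 27.9375
  smooth-fruited non-bitter: 149 × 1/16 = 9.3125
χ² = Σ (O − E)² / E
  spiny-fruited bitter: (88 − 83.8125)² / 83.8125 = 0.2092
  spiny-fruited non-bitter: (26 − 27.9375)² / 27.9375 = 0.1344
  smooth-fruited bitter: (28 − 27.9375)² / 27.9375 = 0.0001
  smooth-fruited non-bitter: (7 − 9.3125)² / 9.3125 = 0.5742
χ² = 0.2092 + 0.1344 + 0.0001 + 0.5742 = 0.9179 ≈ 0.918
Degrees of freedom = 4 − 1 = 3; critical value at α = 0.05 is 7.815.
Since 0.918 < 7.815, we fail to reject the null hypothesis — the data are consistent with the 9:3:3:1 ratio.

0.918; consistent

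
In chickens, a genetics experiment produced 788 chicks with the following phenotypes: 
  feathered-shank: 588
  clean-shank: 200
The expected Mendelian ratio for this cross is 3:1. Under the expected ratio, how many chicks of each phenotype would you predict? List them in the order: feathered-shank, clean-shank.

Under the 3:1 hypothesis (Σ ratio = 4, N = 788):
  feathered-shank: 788 × 3/4 = 591
  clean-shank: 788 × 1/4 = 197

591, 197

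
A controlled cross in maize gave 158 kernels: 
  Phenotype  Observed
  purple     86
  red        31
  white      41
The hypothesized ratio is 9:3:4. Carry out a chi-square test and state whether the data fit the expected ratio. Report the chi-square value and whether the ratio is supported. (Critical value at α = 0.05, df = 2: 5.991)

0.214; consistent

Total ratio parts = 16. Expected numbers out of 158:
  purple: 158 × 9/16 = 88.875
  red: 158 × 3/16 = 29.625
  white: 158 × 4/16 = 39.5
χ² = Σ (O − E)² / E
  purple: (86 − 88.875)² / 88.875 = 0.0930
  red: (31 − 29.625)² / 29.625 = 0.0638
  white: (41 − 39.5)² / 39.5 = 0.0570
χ² = 0.0930 + 0.0638 + 0.0570 = 0.2138 ≈ 0.214
Degrees of freedom = 3 − 1 = 2; critical value at α = 0.05 is 5.991.
Since 0.214 < 5.991, we fail to reject the null hypothesis — the data are consistent with the 9:3:4 ratio.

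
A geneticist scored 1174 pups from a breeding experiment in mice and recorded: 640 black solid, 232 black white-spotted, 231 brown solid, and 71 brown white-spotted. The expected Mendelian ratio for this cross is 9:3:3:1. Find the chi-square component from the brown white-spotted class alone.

Expected counts for N = 1174 under a 9:3:3:1 ratio (total parts = 16):
  black solid: 1174 × 9/16 = 660.375
  black white-spotted: 1174 × 3/16 = 220.125
  brown solid: 1174 × 3/16 = 220.125
  brown white-spotted: 1174 × 1/16 = 73.375
Contribution of brown white-spotted: (71 − 73.375)² / 73.375 = 0.0769

0.077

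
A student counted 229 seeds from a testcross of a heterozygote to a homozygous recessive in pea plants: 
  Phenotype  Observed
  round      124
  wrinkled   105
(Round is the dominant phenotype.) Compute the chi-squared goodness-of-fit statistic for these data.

1.576

A testcross of a heterozygote (Aa × aa) gives a 1:1 phenotypic ratio.
Expected counts for N = 229 under a 1:1 ratio (total parts = 2):
  round: 229 × 1/2 = 114.5
  wrinkled: 229 × 1/2 = 114.5
χ² = Σ (O − E)² / E
  round: (124 − 114.5)² / 114.5 = 0.7882
  wrinkled: (105 − 114.5)² / 114.5 = 0.7882
χ² = 0.7882 + 0.7882 = 1.5764 ≈ 1.576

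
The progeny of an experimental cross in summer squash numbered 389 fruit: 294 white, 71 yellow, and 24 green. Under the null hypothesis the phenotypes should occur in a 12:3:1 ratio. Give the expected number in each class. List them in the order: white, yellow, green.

291.75, 72.9375, 24.3125

Total ratio parts = 16. Expected numbers out of 389:
  white: 389 × 12/16 = 291.75
  yellow: 389 × 3/16 = 72.9375
  green: 389 × 1/16 = 24.3125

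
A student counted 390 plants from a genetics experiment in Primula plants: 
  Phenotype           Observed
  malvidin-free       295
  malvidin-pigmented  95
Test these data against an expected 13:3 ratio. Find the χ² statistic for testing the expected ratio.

8.054

Expected counts for N = 390 under a 13:3 ratio (total parts = 16):
  malvidin-free: 390 × 13/16 = 316.875
  malvidin-pigmented: 390 × 3/16 = 73.125
χ² = Σ (O − E)² / E
  malvidin-free: (295 − 316.875)² / 316.875 = 1.5101
  malvidin-pigmented: (95 − 73.125)² / 73.125 = 6.5438
χ² = 1.5101 + 6.5438 = 8.0539 ≈ 8.054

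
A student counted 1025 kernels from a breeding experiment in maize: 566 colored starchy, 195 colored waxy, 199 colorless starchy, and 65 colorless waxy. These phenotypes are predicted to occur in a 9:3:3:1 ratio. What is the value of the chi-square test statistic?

Expected counts for N = 1025 under a 9:3:3:1 ratio (total parts = 16):
  colored starchy: 1025 × 9/16 = 576.5625
  colored waxy: 1025 × 3/16 = 192.1875
  colorless starchy: 1025 × 3/16 = 192.1875
  colorless waxy: 1025 × 1/16 = 64.0625
χ² = Σ (O − E)² / E
  colored starchy: (566 − 576.5625)² / 576.5625 = 0.1935
  colored waxy: (195 − 192.1875)² / 192.1875 = 0.0412
  colorless starchy: (199 − 192.1875)² / 192.1875 = 0.2415
  colorless waxy: (65 − 64.0625)² / 64.0625 = 0.0137
χ² = 0.1935 + 0.0412 + 0.2415 + 0.0137 = 0.4899 ≈ 0.490

0.490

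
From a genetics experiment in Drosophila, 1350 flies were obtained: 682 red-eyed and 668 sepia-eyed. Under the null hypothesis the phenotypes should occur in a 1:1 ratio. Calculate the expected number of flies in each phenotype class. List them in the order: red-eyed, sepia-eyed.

675, 675

Total ratio parts = 2. Expected numbers out of 1350:
  red-eyed: 1350 × 1/2 = 675
  sepia-eyed: 1350 × 1/2 = 675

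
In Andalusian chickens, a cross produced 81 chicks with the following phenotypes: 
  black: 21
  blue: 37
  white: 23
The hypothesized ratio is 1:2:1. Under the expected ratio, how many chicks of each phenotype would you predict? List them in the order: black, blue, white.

The 1:2:1 ratio has 4 parts, so with N = 81 the expected counts are:
  black: 81 × 1/4 = 20.25
  blue: 81 × 2/4 = 40.5
  white: 81 × 1/4 = 20.25

20.25, 40.5, 20.25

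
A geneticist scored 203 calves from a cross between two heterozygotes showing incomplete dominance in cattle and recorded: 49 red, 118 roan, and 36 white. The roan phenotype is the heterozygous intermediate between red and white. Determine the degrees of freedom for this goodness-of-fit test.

With incomplete dominance, a heterozygote × heterozygote cross gives a 1:2:1 phenotypic ratio.
A goodness-of-fit test with 3 phenotype classes has df = 3 − 1 = 2.

2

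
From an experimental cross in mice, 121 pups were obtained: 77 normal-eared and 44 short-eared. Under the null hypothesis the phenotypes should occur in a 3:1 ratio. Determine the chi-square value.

Under the 3:1 hypothesis (Σ ratio = 4, N = 121):
  normal-eared: 121 × 3/4 = 90.75
  short-eared: 121 × 1/4 = 30.25
χ² = Σ (O − E)² / E
  normal-eared: (77 − 90.75)² / 90.75 = 2.0833
  short-eared: (44 − 30.25)² / 30.25 = 6.2500
χ² = 2.0833 + 6.2500 = 8.3333 ≈ 8.333

8.333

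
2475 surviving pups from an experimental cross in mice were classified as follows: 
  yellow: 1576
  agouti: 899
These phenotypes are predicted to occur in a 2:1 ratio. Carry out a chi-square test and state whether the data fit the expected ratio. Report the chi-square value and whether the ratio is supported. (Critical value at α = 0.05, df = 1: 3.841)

The 2:1 ratio has 3 parts, so with N = 2475 the expected counts are:
  yellow: 2475 × 2/3 = 1650
  agouti: 2475 × 1/3 = 825
χ² = Σ (O − E)² / E
  yellow: (1576 − 1650)² / 1650 = 3.3188
  agouti: (899 − 825)² / 825 = 6.6376
χ² = 3.3188 + 6.6376 = 9.9564 ≈ 9.956
Degrees of freedom = 2 − 1 = 1; critical value at α = 0.05 is 3.841.
Since 9.956 > 3.841, we reject the null hypothesis — the data do not fit the 2:1 ratio.

9.956; not consistent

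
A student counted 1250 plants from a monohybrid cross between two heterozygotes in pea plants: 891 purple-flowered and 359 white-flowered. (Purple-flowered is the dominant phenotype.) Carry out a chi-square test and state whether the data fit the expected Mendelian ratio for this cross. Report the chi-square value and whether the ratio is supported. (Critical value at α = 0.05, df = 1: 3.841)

For a monohybrid cross between heterozygotes with complete dominance, the expected phenotypic ratio is 3:1.
Total ratio parts = 4. Expected numbers out of 1250:
  purple-flowered: 1250 × 3/4 = 937.5
  white-flowered: 1250 × 1/4 = 312.5
χ² = Σ (O − E)² / E
  purple-flowered: (891 − 937.5)² / 937.5 = 2.3064
  white-flowered: (359 − 312.5)² / 312.5 = 6.9192
χ² = 2.3064 + 6.9192 = 9.2256 ≈ 9.226
Degrees of freedom = 2 − 1 = 1; critical value at α = 0.05 is 3.841.
Since 9.226 > 3.841, we reject the null hypothesis — the data do not fit the 3:1 ratio.

9.226; not consistent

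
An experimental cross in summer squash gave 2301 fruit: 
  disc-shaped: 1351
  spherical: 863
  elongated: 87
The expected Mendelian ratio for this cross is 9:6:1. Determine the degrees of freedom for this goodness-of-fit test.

2

A goodness-of-fit test with 3 phenotype classes has df = 3 − 1 = 2.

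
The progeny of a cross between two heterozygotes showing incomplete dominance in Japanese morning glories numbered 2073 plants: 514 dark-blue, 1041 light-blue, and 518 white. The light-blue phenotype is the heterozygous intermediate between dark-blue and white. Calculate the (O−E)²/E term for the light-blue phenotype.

With incomplete dominance, a heterozygote × heterozygote cross gives a 1:2:1 phenotypic ratio.
Total ratio parts = 4. Expected numbers out of 2073:
  dark-blue: 2073 × 1/4 = 518.25
  light-blue: 2073 × 2/4 = 1036.5
  white: 2073 × 1/4 = 518.25
Contribution of light-blue: (1041 − 1036.5)² / 1036.5 = 0.0195

0.020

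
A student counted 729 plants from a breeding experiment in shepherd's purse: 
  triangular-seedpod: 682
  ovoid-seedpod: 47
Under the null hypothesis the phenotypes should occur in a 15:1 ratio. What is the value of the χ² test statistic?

Total ratio parts = 16. Expected numbers out of 729:
  triangular-seedpod: 729 × 15/16 = 683.4375
  ovoid-seedpod: 729 × 1/16 = 45.5625
χ² = Σ (O − E)² / E
  triangular-seedpod: (682 − 683.4375)² / 683.4375 = 0.0030
  ovoid-seedpod: (47 − 45.5625)² / 45.5625 = 0.0454
χ² = 0.0030 + 0.0454 = 0.0484 ≈ 0.048

0.048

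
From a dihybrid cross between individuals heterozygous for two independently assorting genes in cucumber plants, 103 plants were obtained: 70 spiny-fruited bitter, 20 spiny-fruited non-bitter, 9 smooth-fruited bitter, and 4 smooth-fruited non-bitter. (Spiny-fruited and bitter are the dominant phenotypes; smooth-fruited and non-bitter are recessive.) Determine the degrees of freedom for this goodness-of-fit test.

3

A dihybrid F₂ with independent assortment and complete dominance at both loci gives a 9:3:3:1 phenotypic ratio.
A goodness-of-fit test with 4 phenotype classes has df = 4 − 1 = 3.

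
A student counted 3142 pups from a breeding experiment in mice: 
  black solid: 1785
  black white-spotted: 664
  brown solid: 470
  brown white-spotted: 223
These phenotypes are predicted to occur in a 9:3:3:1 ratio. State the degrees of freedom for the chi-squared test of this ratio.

3

A goodness-of-fit test with 4 phenotype classes has df = 4 − 1 = 3.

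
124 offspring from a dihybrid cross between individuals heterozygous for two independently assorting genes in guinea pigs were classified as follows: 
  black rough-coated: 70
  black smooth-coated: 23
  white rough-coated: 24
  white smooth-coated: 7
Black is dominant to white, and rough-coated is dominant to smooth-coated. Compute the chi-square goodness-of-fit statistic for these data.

A dihybrid F₂ with independent assortment and complete dominance at both loci gives a 9:3:3:1 phenotypic ratio.
Expected counts for N = 124 under a 9:3:3:1 ratio (total parts = 16):
  black rough-coated: 124 × 9/16 = 69.75
  black smooth-coated: 124 × 3/16 = 23.25
  white rough-coated: 124 × 3/16 = 23.25
  white smooth-coated: 124 × 1/16 = 7.75
χ² = Σ (O − E)² / E
  black rough-coated: (70 − 69.75)² / 69.75 = 0.0009
  black smooth-coated: (23 − 23.25)² / 23.25 = 0.0027
  white rough-coated: (24 − 23.25)² / 23.25 = 0.0242
  white smooth-coated: (7 − 7.75)² / 7.75 = 0.0726
χ² = 0.0009 + 0.0027 + 0.0242 + 0.0726 = 0.1004 ≈ 0.100

0.100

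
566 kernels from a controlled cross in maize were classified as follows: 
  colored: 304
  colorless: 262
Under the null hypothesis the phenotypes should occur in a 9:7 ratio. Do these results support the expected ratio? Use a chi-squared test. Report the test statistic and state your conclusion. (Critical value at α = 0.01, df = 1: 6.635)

Expected counts for N = 566 under a 9:7 ratio (total parts = 16):
  colored: 566 × 9/16 = 318.375
  colorless: 566 × 7/16 = 247.625
χ² = Σ (O − E)² / E
  colored: (304 − 318.375)² / 318.375 = 0.6490
  colorless: (262 − 247.625)² / 247.625 = 0.8345
χ² = 0.6490 + 0.8345 = 1.4835 ≈ 1.484
Degrees of freedom = 2 − 1 = 1; critical value at α = 0.01 is 6.635.
Since 1.484 < 6.635, we fail to reject the null hypothesis — the data are consistent with the 9:7 ratio.

1.484; consistent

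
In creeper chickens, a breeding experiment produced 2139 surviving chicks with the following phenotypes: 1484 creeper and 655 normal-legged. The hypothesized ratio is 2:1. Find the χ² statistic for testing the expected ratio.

The 2:1 ratio has 3 parts, so with N = 2139 the expected counts are:
  creeper: 2139 × 2/3 = 1426
  normal-legged: 2139 × 1/3 = 713
χ² = Σ (O − E)² / E
  creeper: (1484 − 1426)² / 1426 = 2.3590
  normal-legged: (655 − 713)² / 713 = 4.7181
χ² = 2.3590 + 4.7181 = 7.0771 ≈ 7.077

7.077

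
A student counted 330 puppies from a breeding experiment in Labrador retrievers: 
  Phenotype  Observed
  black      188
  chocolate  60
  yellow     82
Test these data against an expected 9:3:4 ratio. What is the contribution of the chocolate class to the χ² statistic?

Total ratio parts = 16. Expected numbers out of 330:
  black: 330 × 9/16 = 185.625
  chocolate: 330 × 3/16 = 61.875
  yellow: 330 × 4/16 = 82.5
Contribution of chocolate: (60 − 61.875)² / 61.875 = 0.0568

0.057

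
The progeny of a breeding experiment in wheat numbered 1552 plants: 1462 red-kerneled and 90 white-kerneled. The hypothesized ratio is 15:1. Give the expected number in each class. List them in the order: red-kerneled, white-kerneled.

The 15:1 ratio has 16 parts, so with N = 1552 the expected counts are:
  red-kerneled: 1552 × 15/16 = 1455
  white-kerneled: 1552 × 1/16 = 97

1455, 97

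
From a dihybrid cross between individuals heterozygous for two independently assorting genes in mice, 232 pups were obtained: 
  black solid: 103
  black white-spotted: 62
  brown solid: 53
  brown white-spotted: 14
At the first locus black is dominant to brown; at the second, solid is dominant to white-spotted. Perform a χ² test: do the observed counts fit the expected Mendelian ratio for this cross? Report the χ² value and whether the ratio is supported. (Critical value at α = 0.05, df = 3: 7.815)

15.755; not consistent

A dihybrid F₂ with independent assortment and complete dominance at both loci gives a 9:3:3:1 phenotypic ratio.
Under the 9:3:3:1 hypothesis (Σ ratio = 16, N = 232):
  black solid: 232 × 9/16 = 130.5
  black white-spotted: 232 × 3/16 = 43.5
  brown solid: 232 × 3/16 = 43.5
  brown white-spotted: 232 × 1/16 = 14.5
χ² = Σ (O − E)² / E
  black solid: (103 − 130.5)² / 130.5 = 5.7950
  black white-spotted: (62 − 43.5)² / 43.5 = 7.8678
  brown solid: (53 − 43.5)² / 43.5 = 2.0747
  brown white-spotted: (14 − 14.5)² / 14.5 = 0.0172
χ² = 5.7950 + 7.8678 + 2.0747 + 0.0172 = 15.7547 ≈ 15.755
Degrees of freedom = 4 − 1 = 3; critical value at α = 0.05 is 7.815.
Since 15.755 > 7.815, we reject the null hypothesis — the data do not fit the 9:3:3:1 ratio.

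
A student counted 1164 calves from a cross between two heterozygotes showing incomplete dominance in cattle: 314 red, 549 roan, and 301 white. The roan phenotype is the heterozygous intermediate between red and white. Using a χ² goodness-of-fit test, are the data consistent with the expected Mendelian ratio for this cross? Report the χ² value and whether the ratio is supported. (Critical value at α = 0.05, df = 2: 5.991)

With incomplete dominance, a heterozygote × heterozygote cross gives a 1:2:1 phenotypic ratio.
The 1:2:1 ratio has 4 parts, so with N = 1164 the expected counts are:
  red: 1164 × 1/4 = 291
  roan: 1164 × 2/4 = 582
  white: 1164 × 1/4 = 291
χ² = Σ (O − E)² / E
  red: (314 − 291)² / 291 = 1.8179
  roan: (549 − 582)² / 582 = 1.8711
  white: (301 − 291)² / 291 = 0.3436
χ² = 1.8179 + 1.8711 + 0.3436 = 4.0326 ≈ 4.033
Degrees of freedom = 3 − 1 = 2; critical value at α = 0.05 is 5.991.
Since 4.033 < 5.991, we fail to reject the null hypothesis — the data are consistent with the 1:2:1 ratio.

4.033; consistent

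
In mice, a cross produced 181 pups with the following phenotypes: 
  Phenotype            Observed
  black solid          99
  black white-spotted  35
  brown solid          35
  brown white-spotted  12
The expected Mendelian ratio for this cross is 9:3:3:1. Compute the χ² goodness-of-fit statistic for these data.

Expected counts for N = 181 under a 9:3:3:1 ratio (total parts = 16):
  black solid: 181 × 9/16 = 101.8125
  black white-spotted: 181 × 3/16 = 33.9375
  brown solid: 181 × 3/16 = 33.9375
  brown white-spotted: 181 × 1/16 = 11.3125
χ² = Σ (O − E)² / E
  black solid: (99 − 101.8125)² / 101.8125 = 0.0777
  black white-spotted: (35 − 33.9375)² / 33.9375 = 0.0333
  brown solid: (35 − 33.9375)² / 33.9375 = 0.0333
  brown white-spotted: (12 − 11.3125)² / 11.3125 = 0.0418
χ² = 0.0777 + 0.0333 + 0.0333 + 0.0418 = 0.1861 ≈ 0.186

0.186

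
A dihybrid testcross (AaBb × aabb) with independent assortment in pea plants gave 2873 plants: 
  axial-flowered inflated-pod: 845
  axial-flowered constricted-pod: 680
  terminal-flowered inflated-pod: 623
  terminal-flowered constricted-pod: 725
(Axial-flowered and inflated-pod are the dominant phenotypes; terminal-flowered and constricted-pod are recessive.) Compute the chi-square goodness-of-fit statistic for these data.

A dihybrid testcross with independent assortment gives a 1:1:1:1 ratio.
Expected counts for N = 2873 under a 1:1:1:1 ratio (total parts = 4):
  axial-flowered inflated-pod: 2873 × 1/4 = 718.25
  axial-flowered constricted-pod: 2873 × 1/4 = 718.25
  terminal-flowered inflated-pod: 2873 × 1/4 = 718.25
  terminal-flowered constricted-pod: 2873 × 1/4 = 718.25
χ² = Σ (O − E)² / E
  axial-flowered inflated-pod: (845 − 718.25)² / 718.25 = 22.3676
  axial-flowered constricted-pod: (680 − 718.25)² / 718.25 = 2.0370
  terminal-flowered inflated-pod: (623 − 718.25)² / 718.25 = 12.6315
  terminal-flowered constricted-pod: (725 − 718.25)² / 718.25 = 0.0634
χ² = 22.3676 + 2.0370 + 12.6315 + 0.0634 = 37.0995 ≈ 37.100

37.100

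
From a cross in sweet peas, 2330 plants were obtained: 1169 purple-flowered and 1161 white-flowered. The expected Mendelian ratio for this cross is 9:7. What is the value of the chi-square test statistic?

34.980

Under the 9:7 hypothesis (Σ ratio = 16, N = 2330):
  purple-flowered: 2330 × 9/16 = 1310.625
  white-flowered: 2330 × 7/16 = 1019.375
χ² = Σ (O − E)² / E
  purple-flowered: (1169 − 1310.625)² / 1310.625 = 15.3039
  white-flowered: (1161 − 1019.375)² / 1019.375 = 19.6764
χ² = 15.3039 + 19.6764 = 34.9803 ≈ 34.980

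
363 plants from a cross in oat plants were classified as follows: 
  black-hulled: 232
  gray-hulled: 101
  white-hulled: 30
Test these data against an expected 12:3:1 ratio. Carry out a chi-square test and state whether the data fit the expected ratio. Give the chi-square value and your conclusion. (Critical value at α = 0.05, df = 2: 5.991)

24.247; not consistent

Total ratio parts = 16. Expected numbers out of 363:
  black-hulled: 363 × 12/16 = 272.25
  gray-hulled: 363 × 3/16 = 68.0625
  white-hulled: 363 × 1/16 = 22.6875
χ² = Σ (O − E)² / E
  black-hulled: (232 − 272.25)² / 272.25 = 5.9506
  gray-hulled: (101 − 68.0625)² / 68.0625 = 15.9395
  white-hulled: (30 − 22.6875)² / 22.6875 = 2.3569
χ² = 5.9506 + 15.9395 + 2.3569 = 24.247
Degrees of freedom = 3 − 1 = 2; critical value at α = 0.05 is 5.991.
Since 24.247 > 5.991, we reject the null hypothesis — the data do not fit the 12:3:1 ratio.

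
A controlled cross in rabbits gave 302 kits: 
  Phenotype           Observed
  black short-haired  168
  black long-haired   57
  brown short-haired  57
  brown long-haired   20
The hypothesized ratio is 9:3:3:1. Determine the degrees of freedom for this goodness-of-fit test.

3

A goodness-of-fit test with 4 phenotype classes has df = 4 − 1 = 3.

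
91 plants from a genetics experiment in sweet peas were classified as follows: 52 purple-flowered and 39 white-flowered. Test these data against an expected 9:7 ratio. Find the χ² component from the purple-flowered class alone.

Total ratio parts = 16. Expected numbers out of 91:
  purple-flowered: 91 × 9/16 = 51.1875
  white-flowered: 91 × 7/16 = 39.8125
Contribution of purple-flowered: (52 − 51.1875)² / 51.1875 = 0.0129

0.013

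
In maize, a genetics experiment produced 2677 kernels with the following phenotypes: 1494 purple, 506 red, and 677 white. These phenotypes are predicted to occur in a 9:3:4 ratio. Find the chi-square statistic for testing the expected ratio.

0.215

Expected counts for N = 2677 under a 9:3:4 ratio (total parts = 16):
  purple: 2677 × 9/16 = 1505.8125
  red: 2677 × 3/16 = 501.9375
  white: 2677 × 4/16 = 669.25
χ² = Σ (O − E)² / E
  purple: (1494 − 1505.8125)² / 1505.8125 = 0.0927
  red: (506 − 501.9375)² / 501.9375 = 0.0329
  white: (677 − 669.25)² / 669.25 = 0.0897
χ² = 0.0927 + 0.0329 + 0.0897 = 0.2153 ≈ 0.215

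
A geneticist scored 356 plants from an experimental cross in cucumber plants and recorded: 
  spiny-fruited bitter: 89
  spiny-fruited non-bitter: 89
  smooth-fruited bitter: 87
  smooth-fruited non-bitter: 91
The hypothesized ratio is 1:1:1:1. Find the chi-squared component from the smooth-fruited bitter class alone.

0.045

Expected counts for N = 356 under a 1:1:1:1 ratio (total parts = 4):
  spiny-fruited bitter: 356 × 1/4 = 89
  spiny-fruited non-bitter: 356 × 1/4 = 89
  smooth-fruited bitter: 356 × 1/4 = 89
  smooth-fruited non-bitter: 356 × 1/4 = 89
Contribution of smooth-fruited bitter: (87 − 89)² / 89 = 0.0449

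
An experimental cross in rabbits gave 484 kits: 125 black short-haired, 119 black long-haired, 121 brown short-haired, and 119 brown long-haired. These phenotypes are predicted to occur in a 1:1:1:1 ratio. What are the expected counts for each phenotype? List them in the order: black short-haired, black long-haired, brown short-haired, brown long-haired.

The 1:1:1:1 ratio has 4 parts, so with N = 484 the expected counts are:
  black short-haired: 484 × 1/4 = 121
  black long-haired: 484 × 1/4 = 121
  brown short-haired: 484 × 1/4 = 121
  brown long-haired: 484 × 1/4 = 121

121, 121, 121, 121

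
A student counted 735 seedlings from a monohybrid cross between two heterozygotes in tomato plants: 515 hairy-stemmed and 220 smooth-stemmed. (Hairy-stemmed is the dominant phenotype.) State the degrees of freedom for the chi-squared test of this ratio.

1

For a monohybrid cross between heterozygotes with complete dominance, the expected phenotypic ratio is 3:1.
A goodness-of-fit test with 2 phenotype classes has df = 2 − 1 = 1.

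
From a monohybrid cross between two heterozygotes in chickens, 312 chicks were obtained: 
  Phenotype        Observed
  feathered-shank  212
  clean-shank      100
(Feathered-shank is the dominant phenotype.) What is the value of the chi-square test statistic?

8.274

For a monohybrid cross between heterozygotes with complete dominance, the expected phenotypic ratio is 3:1.
Under the 3:1 hypothesis (Σ ratio = 4, N = 312):
  feathered-shank: 312 × 3/4 = 234
  clean-shank: 312 × 1/4 = 78
χ² = Σ (O − E)² / E
  feathered-shank: (212 − 234)² / 234 = 2.0684
  clean-shank: (100 − 78)² / 78 = 6.2051
χ² = 2.0684 + 6.2051 = 8.2735 ≈ 8.274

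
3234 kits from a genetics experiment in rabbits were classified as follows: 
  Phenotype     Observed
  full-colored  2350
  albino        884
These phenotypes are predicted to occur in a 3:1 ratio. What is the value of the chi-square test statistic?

The 3:1 ratio has 4 parts, so with N = 3234 the expected counts are:
  full-colored: 3234 × 3/4 = 2425.5
  albino: 3234 × 1/4 = 808.5
χ² = Σ (O − E)² / E
  full-colored: (2350 − 2425.5)² / 2425.5 = 2.3501
  albino: (884 − 808.5)² / 808.5 = 7.0504
χ² = 2.3501 + 7.0504 = 9.4005 ≈ 9.401

9.401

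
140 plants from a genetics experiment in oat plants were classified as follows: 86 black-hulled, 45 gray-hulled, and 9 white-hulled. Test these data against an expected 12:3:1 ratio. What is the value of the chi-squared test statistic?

16.838

The 12:3:1 ratio has 16 parts, so with N = 140 the expected counts are:
  black-hulled: 140 × 12/16 = 105
  gray-hulled: 140 × 3/16 = 26.25
  white-hulled: 140 × 1/16 = 8.75
χ² = Σ (O − E)² / E
  black-hulled: (86 − 105)² / 105 = 3.4381
  gray-hulled: (45 − 26.25)² / 26.25 = 13.3929
  white-hulled: (9 − 8.75)² / 8.75 = 0.0071
χ² = 3.4381 + 13.3929 + 0.0071 = 16.8381 ≈ 16.838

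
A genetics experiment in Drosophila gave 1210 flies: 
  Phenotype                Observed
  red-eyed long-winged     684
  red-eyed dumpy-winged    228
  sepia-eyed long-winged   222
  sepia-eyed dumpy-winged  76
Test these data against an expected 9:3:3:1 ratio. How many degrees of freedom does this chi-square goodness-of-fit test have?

A goodness-of-fit test with 4 phenotype classes has df = 4 − 1 = 3.

3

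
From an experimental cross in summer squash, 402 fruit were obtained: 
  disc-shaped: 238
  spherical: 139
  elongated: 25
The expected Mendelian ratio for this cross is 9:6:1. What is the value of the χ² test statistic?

Total ratio parts = 16. Expected numbers out of 402:
  disc-shaped: 402 × 9/16 = 226.125
  spherical: 402 × 6/16 = 150.75
  elongated: 402 × 1/16 = 25.125
χ² = Σ (O − E)² / E
  disc-shaped: (238 − 226.125)² / 226.125 = 0.6236
  spherical: (139 − 150.75)² / 150.75 = 0.9158
  elongated: (25 − 25.125)² / 25.125 = 0.0006
χ² = 0.6236 + 0.9158 + 0.0006 = 1.540

1.540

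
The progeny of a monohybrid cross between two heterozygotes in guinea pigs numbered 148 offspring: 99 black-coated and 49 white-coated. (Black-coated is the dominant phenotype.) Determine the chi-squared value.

5.189

For a monohybrid cross between heterozygotes with complete dominance, the expected phenotypic ratio is 3:1.
The 3:1 ratio has 4 parts, so with N = 148 the expected counts are:
  black-coated: 148 × 3/4 = 111
  white-coated: 148 × 1/4 = 37
χ² = Σ (O − E)² / E
  black-coated: (99 − 111)² / 111 = 1.2973
  white-coated: (49 − 37)² / 37 = 3.8919
χ² = 1.2973 + 3.8919 = 5.1892 ≈ 5.189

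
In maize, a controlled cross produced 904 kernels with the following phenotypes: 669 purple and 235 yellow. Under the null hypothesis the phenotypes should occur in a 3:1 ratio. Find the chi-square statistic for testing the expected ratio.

Total ratio parts = 4. Expected numbers out of 904:
  purple: 904 × 3/4 = 678
  yellow: 904 × 1/4 = 226
χ² = Σ (O − E)² / E
  purple: (669 − 678)² / 678 = 0.1195
  yellow: (235 − 226)² / 226 = 0.3584
χ² = 0.1195 + 0.3584 = 0.4779 ≈ 0.478

0.478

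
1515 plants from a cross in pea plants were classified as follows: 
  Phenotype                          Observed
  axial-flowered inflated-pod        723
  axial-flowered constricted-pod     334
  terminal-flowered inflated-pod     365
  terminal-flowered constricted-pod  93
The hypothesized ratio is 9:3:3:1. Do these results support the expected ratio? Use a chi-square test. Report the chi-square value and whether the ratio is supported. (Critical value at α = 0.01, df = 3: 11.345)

Under the 9:3:3:1 hypothesis (Σ ratio = 16, N = 1515):
  axial-flowered inflated-pod: 1515 × 9/16 = 852.1875
  axial-flowered constricted-pod: 1515 × 3/16 = 284.0625
  terminal-flowered inflated-pod: 1515 × 3/16 = 284.0625
  terminal-flowered constricted-pod: 1515 × 1/16 = 94.6875
χ² = Σ (O − E)² / E
  axial-flowered inflated-pod: (723 − 852.1875)² / 852.1875 = 19.5842
  axial-flowered constricted-pod: (334 − 284.0625)² / 284.0625 = 8.7789
  terminal-flowered inflated-pod: (365 − 284.0625)² / 284.0625 = 23.0614
  terminal-flowered constricted-pod: (93 − 94.6875)² / 94.6875 = 0.0301
χ² = 19.5842 + 8.7789 + 23.0614 + 0.0301 = 51.4546 ≈ 51.455
Degrees of freedom = 4 − 1 = 3; critical value at α = 0.01 is 11.345.
Since 51.455 > 11.345, we reject the null hypothesis — the data do not fit the 9:3:3:1 ratio.

51.455; not consistent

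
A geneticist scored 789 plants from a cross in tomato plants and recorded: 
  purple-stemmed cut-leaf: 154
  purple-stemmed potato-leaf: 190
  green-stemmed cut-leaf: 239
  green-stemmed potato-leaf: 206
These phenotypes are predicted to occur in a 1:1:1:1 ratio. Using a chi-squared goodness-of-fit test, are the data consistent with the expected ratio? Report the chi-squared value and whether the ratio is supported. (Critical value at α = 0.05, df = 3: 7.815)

Total ratio parts = 4. Expected numbers out of 789:
  purple-stemmed cut-leaf: 789 × 1/4 = 197.25
  purple-stemmed potato-leaf: 789 × 1/4 = 197.25
  green-stemmed cut-leaf: 789 × 1/4 = 197.25
  green-stemmed potato-leaf: 789 × 1/4 = 197.25
χ² = Σ (O − E)² / E
  purple-stemmed cut-leaf: (154 − 197.25)² / 197.25 = 9.4832
  purple-stemmed potato-leaf: (190 − 197.25)² / 197.25 = 0.2665
  green-stemmed cut-leaf: (239 − 197.25)² / 197.25 = 8.8368
  green-stemmed potato-leaf: (206 − 197.25)² / 197.25 = 0.3881
χ² = 9.4832 + 0.2665 + 8.8368 + 0.3881 = 18.9746 ≈ 18.975
Degrees of freedom = 4 − 1 = 3; critical value at α = 0.05 is 7.815.
Since 18.975 > 7.815, we reject the null hypothesis — the data do not fit the 1:1:1:1 ratio.

18.975; not consistent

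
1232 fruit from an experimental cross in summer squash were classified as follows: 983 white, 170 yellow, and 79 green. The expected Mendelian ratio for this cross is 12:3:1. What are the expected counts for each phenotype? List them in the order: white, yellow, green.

924, 231, 77

Expected counts for N = 1232 under a 12:3:1 ratio (total parts = 16):
  white: 1232 × 12/16 = 924
  yellow: 1232 × 3/16 = 231
  green: 1232 × 1/16 = 77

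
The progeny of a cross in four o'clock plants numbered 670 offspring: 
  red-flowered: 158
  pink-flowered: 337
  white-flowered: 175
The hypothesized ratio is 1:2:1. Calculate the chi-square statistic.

The 1:2:1 ratio has 4 parts, so with N = 670 the expected counts are:
  red-flowered: 670 × 1/4 = 167.5
  pink-flowered: 670 × 2/4 = 335
  white-flowered: 670 × 1/4 = 167.5
χ² = Σ (O − E)² / E
  red-flowered: (158 − 167.5)² / 167.5 = 0.5388
  pink-flowered: (337 − 335)² / 335 = 0.0119
  white-flowered: (175 − 167.5)² / 167.5 = 0.3358
χ² = 0.5388 + 0.0119 + 0.3358 = 0.8865 ≈ 0.887

0.887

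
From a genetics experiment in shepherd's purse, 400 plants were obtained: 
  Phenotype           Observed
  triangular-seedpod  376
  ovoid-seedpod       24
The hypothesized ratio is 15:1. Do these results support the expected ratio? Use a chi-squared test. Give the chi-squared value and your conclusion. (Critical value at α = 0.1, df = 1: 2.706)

Total ratio parts = 16. Expected numbers out of 400:
  triangular-seedpod: 400 × 15/16 = 375
  ovoid-seedpod: 400 × 1/16 = 25
χ² = Σ (O − E)² / E
  triangular-seedpod: (376 − 375)² / 375 = 0.0027
  ovoid-seedpod: (24 − 25)² / 25 = 0.0400
χ² = 0.0027 + 0.0400 = 0.0427 ≈ 0.043
Degrees of freedom = 2 − 1 = 1; critical value at α = 0.1 is 2.706.
Since 0.043 < 2.706, we fail to reject the null hypothesis — the data are consistent with the 15:1 ratio.

0.043; consistent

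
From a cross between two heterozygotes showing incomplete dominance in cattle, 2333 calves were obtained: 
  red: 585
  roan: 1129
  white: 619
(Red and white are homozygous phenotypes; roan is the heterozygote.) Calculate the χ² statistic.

With incomplete dominance, a heterozygote × heterozygote cross gives a 1:2:1 phenotypic ratio.
Under the 1:2:1 hypothesis (Σ ratio = 4, N = 2333):
  red: 2333 × 1/4 = 583.25
  roan: 2333 × 2/4 = 1166.5
  white: 2333 × 1/4 = 583.25
χ² = Σ (O − E)² / E
  red: (585 − 583.25)² / 583.25 = 0.0053
  roan: (1129 − 1166.5)² / 1166.5 = 1.2055
  white: (619 − 583.25)² / 583.25 = 2.1913
χ² = 0.0053 + 1.2055 + 2.1913 = 3.4021 ≈ 3.402

3.402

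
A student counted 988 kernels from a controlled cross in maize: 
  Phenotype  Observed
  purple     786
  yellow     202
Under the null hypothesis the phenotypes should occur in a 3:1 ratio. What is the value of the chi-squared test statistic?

Under the 3:1 hypothesis (Σ ratio = 4, N = 988):
  purple: 988 × 3/4 = 741
  yellow: 988 × 1/4 = 247
χ² = Σ (O − E)² / E
  purple: (786 − 741)² / 741 = 2.7328
  yellow: (202 − 247)² / 247 = 8.1984
χ² = 2.7328 + 8.1984 = 10.9312 ≈ 10.931

10.931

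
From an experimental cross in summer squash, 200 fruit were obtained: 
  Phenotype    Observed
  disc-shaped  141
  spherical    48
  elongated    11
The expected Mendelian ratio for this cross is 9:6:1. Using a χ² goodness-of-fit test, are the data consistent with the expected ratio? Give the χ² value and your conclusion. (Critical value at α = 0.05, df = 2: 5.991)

The 9:6:1 ratio has 16 parts, so with N = 200 the expected counts are:
  disc-shaped: 200 × 9/16 = 112.5
  spherical: 200 × 6/16 = 75
  elongated: 200 × 1/16 = 12.5
χ² = Σ (O − E)² / E
  disc-shaped: (141 − 112.5)² / 112.5 = 7.2200
  spherical: (48 − 75)² / 75 = 9.7200
  elongated: (11 − 12.5)² / 12.5 = 0.1800
χ² = 7.2200 + 9.7200 + 0.1800 = 17.120
Degrees of freedom = 3 − 1 = 2; critical value at α = 0.05 is 5.991.
Since 17.120 > 5.991, we reject the null hypothesis — the data do not fit the 9:6:1 ratio.

17.120; not consistent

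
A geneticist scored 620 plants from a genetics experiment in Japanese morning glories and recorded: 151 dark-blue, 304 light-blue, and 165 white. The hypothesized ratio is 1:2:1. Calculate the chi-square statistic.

0.865

Total ratio parts = 4. Expected numbers out of 620:
  dark-blue: 620 × 1/4 = 155
  light-blue: 620 × 2/4 = 310
  white: 620 × 1/4 = 155
χ² = Σ (O − E)² / E
  dark-blue: (151 − 155)² / 155 = 0.1032
  light-blue: (304 − 310)² / 310 = 0.1161
  white: (165 − 155)² / 155 = 0.6452
χ² = 0.1032 + 0.1161 + 0.6452 = 0.8645 ≈ 0.865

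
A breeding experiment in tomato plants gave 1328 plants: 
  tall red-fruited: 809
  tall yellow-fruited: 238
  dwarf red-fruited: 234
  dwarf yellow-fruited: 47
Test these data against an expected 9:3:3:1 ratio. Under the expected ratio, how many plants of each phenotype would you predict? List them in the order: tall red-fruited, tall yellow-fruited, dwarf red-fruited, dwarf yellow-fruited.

Expected counts for N = 1328 under a 9:3:3:1 ratio (total parts = 16):
  tall red-fruited: 1328 × 9/16 = 747
  tall yellow-fruited: 1328 × 3/16 = 249
  dwarf red-fruited: 1328 × 3/16 = 249
  dwarf yellow-fruited: 1328 × 1/16 = 83

747, 249, 249, 83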